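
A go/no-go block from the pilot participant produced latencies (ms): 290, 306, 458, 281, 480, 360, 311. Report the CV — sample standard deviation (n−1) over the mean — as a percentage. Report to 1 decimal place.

23.1%

n = 7, Σ = 2486, M = 355.1429
Σ(x−M)² = 40296.857; s = √(40296.857/6) = 81.9521
CV = 81.9521 / 355.1429 = 0.23076 = 23.076%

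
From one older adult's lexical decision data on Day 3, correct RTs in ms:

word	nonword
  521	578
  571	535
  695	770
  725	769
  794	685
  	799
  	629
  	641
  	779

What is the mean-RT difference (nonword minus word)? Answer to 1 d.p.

M(word) = 3306/5 = 661.200
M(nonword) = 6185/9 = 687.222
Difference = 687.222 − 661.200 = 26.022 ms

26.0 ms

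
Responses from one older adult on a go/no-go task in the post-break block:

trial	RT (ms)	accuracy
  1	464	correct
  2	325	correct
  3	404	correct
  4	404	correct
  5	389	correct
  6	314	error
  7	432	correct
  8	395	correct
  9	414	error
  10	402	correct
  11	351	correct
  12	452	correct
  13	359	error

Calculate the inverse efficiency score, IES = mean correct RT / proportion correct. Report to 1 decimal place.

522.3 ms

Correct trials (n=10): 464, 325, 404, 404, 389, 432, 395, 402, 351, 452
Mean correct RT = 4018/10 = 401.8000 ms
Proportion correct = 10/13
IES = 401.8000 / (10/13) = 522.340 ms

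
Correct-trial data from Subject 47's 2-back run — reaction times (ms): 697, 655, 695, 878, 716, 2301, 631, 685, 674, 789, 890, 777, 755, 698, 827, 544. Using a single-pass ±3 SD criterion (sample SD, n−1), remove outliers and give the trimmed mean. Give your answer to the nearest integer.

727 ms

n = 16, ΣRT = 13212, M = 825.750
Σ(x−M)² = 2443297.00; s = √(2443297.00/15) = 403.592
Cutoffs: 825.750 ± 3·403.592 → [-385.0, 2036.5]
Outside: 2301 → excluded.
Retained (n=15): Σ = 10911, mean = 10911/15 = 727.400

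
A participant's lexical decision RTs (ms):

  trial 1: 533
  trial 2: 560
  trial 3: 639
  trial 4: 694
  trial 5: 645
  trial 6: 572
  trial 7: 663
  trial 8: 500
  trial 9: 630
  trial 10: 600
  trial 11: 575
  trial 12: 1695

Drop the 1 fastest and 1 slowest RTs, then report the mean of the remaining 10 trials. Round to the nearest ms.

611 ms

Sorted: 500, 533, 560, 572, 575, 600, 630, 639, 645, 663, 694, 1695
Drop lowest 1 (500) and highest 1 (1695)
Remaining (n=10): Σ = 6111, mean = 6111/10 = 611.100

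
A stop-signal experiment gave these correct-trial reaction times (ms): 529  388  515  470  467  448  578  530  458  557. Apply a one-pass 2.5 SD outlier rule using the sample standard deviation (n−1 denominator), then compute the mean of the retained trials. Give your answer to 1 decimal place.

494.0 ms

n = 10, ΣRT = 4940, M = 494.000
Σ(x−M)² = 29940.00; s = √(29940.00/9) = 57.677
Cutoffs: 494.000 ± 2.5·57.677 → [349.8, 638.2]
No RTs fall outside the cutoffs; all 10 retained. Mean = 4940/10 = 494.000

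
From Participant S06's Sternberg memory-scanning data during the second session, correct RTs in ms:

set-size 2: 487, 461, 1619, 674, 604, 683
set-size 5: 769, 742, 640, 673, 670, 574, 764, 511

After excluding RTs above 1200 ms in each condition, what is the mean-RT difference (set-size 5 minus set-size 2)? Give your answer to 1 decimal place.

set-size 2: exclude 1619
M(set-size 2) = 2909/5 = 581.800
M(set-size 5) = 5343/8 = 667.875
Difference = 667.875 − 581.800 = 86.075 ms

86.1 ms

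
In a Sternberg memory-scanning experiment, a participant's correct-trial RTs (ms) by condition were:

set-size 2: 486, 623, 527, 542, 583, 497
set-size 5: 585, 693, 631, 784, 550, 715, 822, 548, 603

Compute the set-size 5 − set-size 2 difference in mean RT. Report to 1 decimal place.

116.0 ms

M(set-size 2) = 3258/6 = 543.000
M(set-size 5) = 5931/9 = 659.000
Difference = 659.000 − 543.000 = 116.000 ms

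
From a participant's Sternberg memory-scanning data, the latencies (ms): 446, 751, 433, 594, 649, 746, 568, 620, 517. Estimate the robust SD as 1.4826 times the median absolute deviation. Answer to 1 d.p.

Sorted: 433, 446, 517, 568, 594, 620, 649, 746, 751 → median = 594
|x − 594| sorted: 0, 26, 26, 55, 77, 148, 152, 157, 161 → MAD = 77
Robust SD ≈ 1.4826 × 77 = 114.160

114.2 ms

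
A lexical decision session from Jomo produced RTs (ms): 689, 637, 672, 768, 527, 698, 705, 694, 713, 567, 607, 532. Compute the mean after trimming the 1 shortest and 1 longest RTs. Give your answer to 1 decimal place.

Sorted: 527, 532, 567, 607, 637, 672, 689, 694, 698, 705, 713, 768
Drop lowest 1 (527) and highest 1 (768)
Remaining (n=10): Σ = 6514, mean = 6514/10 = 651.400

651.4 ms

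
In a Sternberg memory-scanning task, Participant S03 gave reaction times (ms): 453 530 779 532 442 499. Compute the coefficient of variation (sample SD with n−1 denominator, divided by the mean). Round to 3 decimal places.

n = 6, Σ = 3235, M = 539.1667
Σ(x−M)² = 76134.833; s = √(76134.833/5) = 123.3976
CV = 123.3976 / 539.1667 = 0.22887

0.229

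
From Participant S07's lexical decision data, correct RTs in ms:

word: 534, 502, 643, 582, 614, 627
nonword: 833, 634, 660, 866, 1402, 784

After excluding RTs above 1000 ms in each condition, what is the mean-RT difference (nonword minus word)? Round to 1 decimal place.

171.7 ms

nonword: exclude 1402
M(word) = 3502/6 = 583.667
M(nonword) = 3777/5 = 755.400
Difference = 755.400 − 583.667 = 171.733 ms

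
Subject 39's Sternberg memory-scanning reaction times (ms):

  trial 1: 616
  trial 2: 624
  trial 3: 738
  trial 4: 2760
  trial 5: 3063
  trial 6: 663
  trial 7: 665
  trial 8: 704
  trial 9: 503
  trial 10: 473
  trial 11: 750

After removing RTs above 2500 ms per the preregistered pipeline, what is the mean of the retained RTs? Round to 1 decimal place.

Excluded: 2760, 3063
Retained (n=9): Σ = 5736
Mean = 5736/9 = 637.3333

637.3 ms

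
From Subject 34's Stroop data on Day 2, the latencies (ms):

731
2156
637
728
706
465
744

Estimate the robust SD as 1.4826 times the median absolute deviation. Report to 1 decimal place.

Sorted: 465, 637, 706, 728, 731, 744, 2156 → median = 728
|x − 728| sorted: 0, 3, 16, 22, 91, 263, 1428 → MAD = 22
Robust SD ≈ 1.4826 × 22 = 32.617

32.6 ms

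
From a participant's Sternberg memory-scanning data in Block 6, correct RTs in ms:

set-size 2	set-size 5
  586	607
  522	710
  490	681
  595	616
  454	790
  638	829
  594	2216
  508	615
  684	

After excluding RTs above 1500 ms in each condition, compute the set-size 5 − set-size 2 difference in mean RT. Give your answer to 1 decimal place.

129.1 ms

set-size 5: exclude 2216
M(set-size 2) = 5071/9 = 563.444
M(set-size 5) = 4848/7 = 692.571
Difference = 692.571 − 563.444 = 129.127 ms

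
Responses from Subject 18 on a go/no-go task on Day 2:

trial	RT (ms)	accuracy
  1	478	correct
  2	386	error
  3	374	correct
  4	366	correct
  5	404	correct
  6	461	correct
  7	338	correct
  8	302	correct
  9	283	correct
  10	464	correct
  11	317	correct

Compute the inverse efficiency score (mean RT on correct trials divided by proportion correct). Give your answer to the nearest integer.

Correct trials (n=10): 478, 374, 366, 404, 461, 338, 302, 283, 464, 317
Mean correct RT = 3787/10 = 378.7000 ms
Proportion correct = 10/11
IES = 378.7000 / (10/11) = 416.570 ms

417 ms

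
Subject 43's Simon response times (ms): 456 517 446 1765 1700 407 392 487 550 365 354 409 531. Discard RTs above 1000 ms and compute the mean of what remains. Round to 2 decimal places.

Excluded: 1700, 1765
Retained (n=11): Σ = 4914
Mean = 4914/11 = 446.7273

446.73 ms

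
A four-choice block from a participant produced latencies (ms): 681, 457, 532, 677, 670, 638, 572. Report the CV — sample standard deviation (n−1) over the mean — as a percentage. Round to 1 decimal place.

14.3%

n = 7, Σ = 4227, M = 603.8571
Σ(x−M)² = 44586.857; s = √(44586.857/6) = 86.2041
CV = 86.2041 / 603.8571 = 0.14276 = 14.276%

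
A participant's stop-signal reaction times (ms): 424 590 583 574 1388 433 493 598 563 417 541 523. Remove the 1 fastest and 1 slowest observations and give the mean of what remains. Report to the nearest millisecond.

Sorted: 417, 424, 433, 493, 523, 541, 563, 574, 583, 590, 598, 1388
Drop lowest 1 (417) and highest 1 (1388)
Remaining (n=10): Σ = 5322, mean = 5322/10 = 532.200

532 ms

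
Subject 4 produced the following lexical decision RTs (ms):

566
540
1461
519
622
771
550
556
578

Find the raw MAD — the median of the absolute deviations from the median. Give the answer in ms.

Sorted: 519, 540, 550, 556, 566, 578, 622, 771, 1461 → median = 566
|x − 566|: 0, 26, 895, 47, 56, 205, 16, 10, 12
Sorted deviations: 0, 10, 12, 16, 26, 47, 56, 205, 895 → MAD = 26

26 ms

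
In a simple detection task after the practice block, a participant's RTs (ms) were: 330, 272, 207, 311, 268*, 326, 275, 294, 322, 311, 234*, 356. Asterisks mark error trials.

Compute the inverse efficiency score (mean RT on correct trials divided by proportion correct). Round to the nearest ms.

360 ms

Correct trials (n=10): 330, 272, 207, 311, 326, 275, 294, 322, 311, 356
Mean correct RT = 3004/10 = 300.4000 ms
Proportion correct = 10/12
IES = 300.4000 / (10/12) = 360.480 ms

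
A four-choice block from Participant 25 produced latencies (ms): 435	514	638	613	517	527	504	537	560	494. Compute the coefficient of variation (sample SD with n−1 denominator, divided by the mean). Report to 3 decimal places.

0.110

n = 10, Σ = 5339, M = 533.9000
Σ(x−M)² = 30780.900; s = √(30780.900/9) = 58.4816
CV = 58.4816 / 533.9000 = 0.10954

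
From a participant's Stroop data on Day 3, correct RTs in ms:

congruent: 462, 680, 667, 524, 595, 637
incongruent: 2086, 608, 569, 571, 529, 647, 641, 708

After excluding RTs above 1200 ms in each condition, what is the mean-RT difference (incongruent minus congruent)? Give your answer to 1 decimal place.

incongruent: exclude 2086
M(congruent) = 3565/6 = 594.167
M(incongruent) = 4273/7 = 610.429
Difference = 610.429 − 594.167 = 16.262 ms

16.3 ms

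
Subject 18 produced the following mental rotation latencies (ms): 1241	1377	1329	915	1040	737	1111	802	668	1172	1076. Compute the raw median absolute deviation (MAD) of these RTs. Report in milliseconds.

165 ms

Sorted: 668, 737, 802, 915, 1040, 1076, 1111, 1172, 1241, 1329, 1377 → median = 1076
|x − 1076|: 165, 301, 253, 161, 36, 339, 35, 274, 408, 96, 0
Sorted deviations: 0, 35, 36, 96, 161, 165, 253, 274, 301, 339, 408 → MAD = 165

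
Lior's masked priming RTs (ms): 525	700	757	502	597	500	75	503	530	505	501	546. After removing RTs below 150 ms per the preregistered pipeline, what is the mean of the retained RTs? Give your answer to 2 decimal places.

Excluded: 75
Retained (n=11): Σ = 6166
Mean = 6166/11 = 560.5455

560.55 ms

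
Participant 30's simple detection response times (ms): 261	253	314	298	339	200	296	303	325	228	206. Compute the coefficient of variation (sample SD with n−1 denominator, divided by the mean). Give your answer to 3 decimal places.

0.175

n = 11, Σ = 3023, M = 274.8182
Σ(x−M)² = 23145.636; s = √(23145.636/10) = 48.1099
CV = 48.1099 / 274.8182 = 0.17506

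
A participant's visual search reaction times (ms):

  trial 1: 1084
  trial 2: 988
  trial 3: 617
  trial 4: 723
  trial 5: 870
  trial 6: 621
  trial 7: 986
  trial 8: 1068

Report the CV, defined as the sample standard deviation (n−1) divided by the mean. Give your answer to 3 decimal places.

n = 8, Σ = 6957, M = 869.6250
Σ(x−M)² = 259997.875; s = √(259997.875/7) = 192.7240
CV = 192.7240 / 869.6250 = 0.22162

0.222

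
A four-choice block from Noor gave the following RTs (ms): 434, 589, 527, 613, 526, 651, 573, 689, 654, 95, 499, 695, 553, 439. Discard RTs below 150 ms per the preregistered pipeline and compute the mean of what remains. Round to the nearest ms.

572 ms

Excluded: 95
Retained (n=13): Σ = 7442
Mean = 7442/13 = 572.4615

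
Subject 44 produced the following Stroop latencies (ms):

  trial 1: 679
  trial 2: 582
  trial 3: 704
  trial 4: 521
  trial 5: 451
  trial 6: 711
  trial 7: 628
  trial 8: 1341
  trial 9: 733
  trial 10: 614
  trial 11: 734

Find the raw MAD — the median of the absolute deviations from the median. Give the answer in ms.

Sorted: 451, 521, 582, 614, 628, 679, 704, 711, 733, 734, 1341 → median = 679
|x − 679|: 0, 97, 25, 158, 228, 32, 51, 662, 54, 65, 55
Sorted deviations: 0, 25, 32, 51, 54, 55, 65, 97, 158, 228, 662 → MAD = 55

55 ms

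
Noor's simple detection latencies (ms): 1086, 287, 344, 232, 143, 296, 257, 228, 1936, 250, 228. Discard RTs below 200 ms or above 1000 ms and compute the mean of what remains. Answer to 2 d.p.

Excluded: 143, 1086, 1936
Retained (n=8): Σ = 2122
Mean = 2122/8 = 265.2500

265.25 ms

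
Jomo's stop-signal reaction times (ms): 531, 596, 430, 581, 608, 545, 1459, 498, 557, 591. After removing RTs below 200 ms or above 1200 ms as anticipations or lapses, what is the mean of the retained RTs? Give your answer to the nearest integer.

Excluded: 1459
Retained (n=9): Σ = 4937
Mean = 4937/9 = 548.5556

549 ms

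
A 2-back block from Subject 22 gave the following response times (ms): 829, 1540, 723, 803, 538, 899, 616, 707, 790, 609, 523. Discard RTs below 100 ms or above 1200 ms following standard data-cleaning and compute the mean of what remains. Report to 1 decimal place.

703.7 ms

Excluded: 1540
Retained (n=10): Σ = 7037
Mean = 7037/10 = 703.7000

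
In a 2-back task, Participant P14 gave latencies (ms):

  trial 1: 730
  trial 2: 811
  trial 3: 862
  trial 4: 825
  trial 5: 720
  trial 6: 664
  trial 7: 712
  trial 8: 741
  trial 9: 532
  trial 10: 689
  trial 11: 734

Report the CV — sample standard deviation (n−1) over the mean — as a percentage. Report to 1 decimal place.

12.2%

n = 11, Σ = 8020, M = 729.0909
Σ(x−M)² = 78802.909; s = √(78802.909/10) = 88.7710
CV = 88.7710 / 729.0909 = 0.12176 = 12.176%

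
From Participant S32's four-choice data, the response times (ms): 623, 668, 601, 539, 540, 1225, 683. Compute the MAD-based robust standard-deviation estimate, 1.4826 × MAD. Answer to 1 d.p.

89.0 ms

Sorted: 539, 540, 601, 623, 668, 683, 1225 → median = 623
|x − 623| sorted: 0, 22, 45, 60, 83, 84, 602 → MAD = 60
Robust SD ≈ 1.4826 × 60 = 88.956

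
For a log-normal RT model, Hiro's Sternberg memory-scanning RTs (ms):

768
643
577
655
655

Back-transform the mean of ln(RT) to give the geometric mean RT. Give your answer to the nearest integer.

657 ms

ln(RT): 6.6438, 6.4661, 6.3578, 6.4846, 6.4846
Mean ln(RT) = 32.4370/5 = 6.48741
Geometric mean = exp(6.48741) = 656.82 ms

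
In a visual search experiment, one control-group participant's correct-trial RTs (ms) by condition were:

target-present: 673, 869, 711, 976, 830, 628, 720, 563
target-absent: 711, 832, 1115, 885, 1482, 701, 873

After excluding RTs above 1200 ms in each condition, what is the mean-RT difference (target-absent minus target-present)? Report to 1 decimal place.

target-absent: exclude 1482
M(target-present) = 5970/8 = 746.250
M(target-absent) = 5117/6 = 852.833
Difference = 852.833 − 746.250 = 106.583 ms

106.6 ms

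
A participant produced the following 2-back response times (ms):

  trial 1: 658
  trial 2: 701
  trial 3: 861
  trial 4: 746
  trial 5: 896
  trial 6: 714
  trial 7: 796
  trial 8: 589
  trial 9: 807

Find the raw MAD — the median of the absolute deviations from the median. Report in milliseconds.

Sorted: 589, 658, 701, 714, 746, 796, 807, 861, 896 → median = 746
|x − 746|: 88, 45, 115, 0, 150, 32, 50, 157, 61
Sorted deviations: 0, 32, 45, 50, 61, 88, 115, 150, 157 → MAD = 61

61 ms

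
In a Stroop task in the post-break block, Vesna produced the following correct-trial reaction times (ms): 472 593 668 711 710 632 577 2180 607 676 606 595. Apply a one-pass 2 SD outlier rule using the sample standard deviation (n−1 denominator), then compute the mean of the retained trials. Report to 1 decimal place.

n = 12, ΣRT = 9027, M = 752.250
Σ(x−M)² = 2271156.25; s = √(2271156.25/11) = 454.388
Cutoffs: 752.250 ± 2·454.388 → [-156.5, 1661.0]
Outside: 2180 → excluded.
Retained (n=11): Σ = 6847, mean = 6847/11 = 622.455

622.5 ms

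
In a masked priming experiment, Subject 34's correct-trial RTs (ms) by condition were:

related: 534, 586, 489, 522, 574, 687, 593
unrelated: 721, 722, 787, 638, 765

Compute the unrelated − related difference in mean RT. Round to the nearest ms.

157 ms

M(related) = 3985/7 = 569.286
M(unrelated) = 3633/5 = 726.600
Difference = 726.600 − 569.286 = 157.314 ms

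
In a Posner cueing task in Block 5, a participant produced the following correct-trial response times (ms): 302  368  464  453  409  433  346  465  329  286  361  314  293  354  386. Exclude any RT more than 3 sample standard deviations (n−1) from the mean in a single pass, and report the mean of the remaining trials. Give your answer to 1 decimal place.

370.9 ms

n = 15, ΣRT = 5563, M = 370.867
Σ(x−M)² = 53827.73; s = √(53827.73/14) = 62.007
Cutoffs: 370.867 ± 3·62.007 → [184.8, 556.9]
No RTs fall outside the cutoffs; all 15 retained. Mean = 5563/15 = 370.867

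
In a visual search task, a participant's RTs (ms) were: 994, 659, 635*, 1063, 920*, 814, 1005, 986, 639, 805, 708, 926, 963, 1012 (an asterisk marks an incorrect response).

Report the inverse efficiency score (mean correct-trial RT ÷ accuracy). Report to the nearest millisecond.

1028 ms

Correct trials (n=12): 994, 659, 1063, 814, 1005, 986, 639, 805, 708, 926, 963, 1012
Mean correct RT = 10574/12 = 881.1667 ms
Proportion correct = 12/14
IES = 881.1667 / (12/14) = 1028.028 ms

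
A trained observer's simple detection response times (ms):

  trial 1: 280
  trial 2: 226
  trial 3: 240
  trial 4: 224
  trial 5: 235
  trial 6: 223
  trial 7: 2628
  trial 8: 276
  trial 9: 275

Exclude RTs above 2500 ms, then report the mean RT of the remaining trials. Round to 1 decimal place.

Excluded: 2628
Retained (n=8): Σ = 1979
Mean = 1979/8 = 247.3750

247.4 ms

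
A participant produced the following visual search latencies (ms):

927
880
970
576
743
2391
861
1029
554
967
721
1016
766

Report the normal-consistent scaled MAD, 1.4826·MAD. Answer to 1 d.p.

Sorted: 554, 576, 721, 743, 766, 861, 880, 927, 967, 970, 1016, 1029, 2391 → median = 880
|x − 880| sorted: 0, 19, 47, 87, 90, 114, 136, 137, 149, 159, 304, 326, 1511 → MAD = 136
Robust SD ≈ 1.4826 × 136 = 201.634

201.6 ms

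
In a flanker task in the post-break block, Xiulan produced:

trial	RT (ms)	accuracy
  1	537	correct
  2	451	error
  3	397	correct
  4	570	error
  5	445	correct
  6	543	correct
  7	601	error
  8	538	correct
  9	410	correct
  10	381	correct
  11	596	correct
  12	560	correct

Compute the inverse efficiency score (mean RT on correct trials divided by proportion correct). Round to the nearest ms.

Correct trials (n=9): 537, 397, 445, 543, 538, 410, 381, 596, 560
Mean correct RT = 4407/9 = 489.6667 ms
Proportion correct = 9/12
IES = 489.6667 / (9/12) = 652.889 ms

653 ms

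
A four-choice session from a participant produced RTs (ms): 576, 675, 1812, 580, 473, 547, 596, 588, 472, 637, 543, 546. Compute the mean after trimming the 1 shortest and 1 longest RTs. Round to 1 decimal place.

576.1 ms

Sorted: 472, 473, 543, 546, 547, 576, 580, 588, 596, 637, 675, 1812
Drop lowest 1 (472) and highest 1 (1812)
Remaining (n=10): Σ = 5761, mean = 5761/10 = 576.100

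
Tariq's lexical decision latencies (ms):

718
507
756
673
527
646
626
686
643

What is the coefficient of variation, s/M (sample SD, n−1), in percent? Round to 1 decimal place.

n = 9, Σ = 5782, M = 642.4444
Σ(x−M)² = 53390.222; s = √(53390.222/8) = 81.6932
CV = 81.6932 / 642.4444 = 0.12716 = 12.716%

12.7%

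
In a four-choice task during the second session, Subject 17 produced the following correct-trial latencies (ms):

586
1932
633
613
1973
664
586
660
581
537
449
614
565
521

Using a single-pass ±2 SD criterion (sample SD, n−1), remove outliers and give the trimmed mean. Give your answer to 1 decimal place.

n = 14, ΣRT = 10914, M = 779.571
Σ(x−M)² = 3252049.43; s = √(3252049.43/13) = 500.158
Cutoffs: 779.571 ± 2·500.158 → [-220.7, 1779.9]
Outside: 1932, 1973 → excluded.
Retained (n=12): Σ = 7009, mean = 7009/12 = 584.083

584.1 ms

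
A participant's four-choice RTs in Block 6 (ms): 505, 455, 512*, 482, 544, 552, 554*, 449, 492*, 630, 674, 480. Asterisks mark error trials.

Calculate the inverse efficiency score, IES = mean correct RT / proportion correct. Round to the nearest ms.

707 ms

Correct trials (n=9): 505, 455, 482, 544, 552, 449, 630, 674, 480
Mean correct RT = 4771/9 = 530.1111 ms
Proportion correct = 9/12
IES = 530.1111 / (9/12) = 706.815 ms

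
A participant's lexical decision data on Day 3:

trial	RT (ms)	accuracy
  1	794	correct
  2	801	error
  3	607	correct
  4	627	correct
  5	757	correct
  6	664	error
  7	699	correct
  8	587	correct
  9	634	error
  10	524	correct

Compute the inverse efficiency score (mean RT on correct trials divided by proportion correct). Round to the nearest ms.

938 ms

Correct trials (n=7): 794, 607, 627, 757, 699, 587, 524
Mean correct RT = 4595/7 = 656.4286 ms
Proportion correct = 7/10
IES = 656.4286 / (7/10) = 937.755 ms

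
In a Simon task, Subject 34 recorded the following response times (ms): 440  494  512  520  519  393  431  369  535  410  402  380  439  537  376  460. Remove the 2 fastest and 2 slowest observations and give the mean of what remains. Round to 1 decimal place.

Sorted: 369, 376, 380, 393, 402, 410, 431, 439, 440, 460, 494, 512, 519, 520, 535, 537
Drop lowest 2 (369, 376) and highest 2 (535, 537)
Remaining (n=12): Σ = 5400, mean = 5400/12 = 450.000

450.0 ms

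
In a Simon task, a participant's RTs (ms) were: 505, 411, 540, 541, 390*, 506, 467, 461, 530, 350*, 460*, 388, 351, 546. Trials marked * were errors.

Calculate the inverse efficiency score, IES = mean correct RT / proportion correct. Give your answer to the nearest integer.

607 ms

Correct trials (n=11): 505, 411, 540, 541, 506, 467, 461, 530, 388, 351, 546
Mean correct RT = 5246/11 = 476.9091 ms
Proportion correct = 11/14
IES = 476.9091 / (11/14) = 606.975 ms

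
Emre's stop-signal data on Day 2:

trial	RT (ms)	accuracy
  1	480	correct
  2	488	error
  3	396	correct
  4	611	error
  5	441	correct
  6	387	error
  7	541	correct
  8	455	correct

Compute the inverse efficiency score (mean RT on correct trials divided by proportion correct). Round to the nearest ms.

Correct trials (n=5): 480, 396, 441, 541, 455
Mean correct RT = 2313/5 = 462.6000 ms
Proportion correct = 5/8
IES = 462.6000 / (5/8) = 740.160 ms

740 ms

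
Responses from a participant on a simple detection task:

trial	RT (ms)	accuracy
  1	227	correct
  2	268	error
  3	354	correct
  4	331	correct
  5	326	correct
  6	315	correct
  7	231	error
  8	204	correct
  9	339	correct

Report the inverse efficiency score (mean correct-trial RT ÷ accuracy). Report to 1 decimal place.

Correct trials (n=7): 227, 354, 331, 326, 315, 204, 339
Mean correct RT = 2096/7 = 299.4286 ms
Proportion correct = 7/9
IES = 299.4286 / (7/9) = 384.980 ms

385.0 ms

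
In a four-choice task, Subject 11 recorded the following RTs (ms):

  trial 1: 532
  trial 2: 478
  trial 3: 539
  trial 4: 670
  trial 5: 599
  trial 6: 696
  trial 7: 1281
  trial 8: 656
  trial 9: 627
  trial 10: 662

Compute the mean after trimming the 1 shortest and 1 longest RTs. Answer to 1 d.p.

622.6 ms

Sorted: 478, 532, 539, 599, 627, 656, 662, 670, 696, 1281
Drop lowest 1 (478) and highest 1 (1281)
Remaining (n=8): Σ = 4981, mean = 4981/8 = 622.625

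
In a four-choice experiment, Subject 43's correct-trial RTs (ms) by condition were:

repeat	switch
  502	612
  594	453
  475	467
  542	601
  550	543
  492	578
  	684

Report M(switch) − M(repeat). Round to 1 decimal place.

M(repeat) = 3155/6 = 525.833
M(switch) = 3938/7 = 562.571
Difference = 562.571 − 525.833 = 36.738 ms

36.7 ms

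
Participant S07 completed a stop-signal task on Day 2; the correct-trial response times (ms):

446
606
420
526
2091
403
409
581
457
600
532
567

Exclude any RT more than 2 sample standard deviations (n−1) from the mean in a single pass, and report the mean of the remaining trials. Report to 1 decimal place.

504.3 ms

n = 12, ΣRT = 7638, M = 636.500
Σ(x−M)² = 2370535.00; s = √(2370535.00/11) = 464.223
Cutoffs: 636.500 ± 2·464.223 → [-291.9, 1564.9]
Outside: 2091 → excluded.
Retained (n=11): Σ = 5547, mean = 5547/11 = 504.273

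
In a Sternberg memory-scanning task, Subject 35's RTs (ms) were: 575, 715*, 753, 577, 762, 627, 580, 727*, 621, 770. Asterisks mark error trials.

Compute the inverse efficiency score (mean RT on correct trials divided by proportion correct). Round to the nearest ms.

823 ms

Correct trials (n=8): 575, 753, 577, 762, 627, 580, 621, 770
Mean correct RT = 5265/8 = 658.1250 ms
Proportion correct = 8/10
IES = 658.1250 / (8/10) = 822.656 ms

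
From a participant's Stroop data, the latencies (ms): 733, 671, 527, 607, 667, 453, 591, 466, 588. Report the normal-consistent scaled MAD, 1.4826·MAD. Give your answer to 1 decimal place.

Sorted: 453, 466, 527, 588, 591, 607, 667, 671, 733 → median = 591
|x − 591| sorted: 0, 3, 16, 64, 76, 80, 125, 138, 142 → MAD = 76
Robust SD ≈ 1.4826 × 76 = 112.678

112.7 ms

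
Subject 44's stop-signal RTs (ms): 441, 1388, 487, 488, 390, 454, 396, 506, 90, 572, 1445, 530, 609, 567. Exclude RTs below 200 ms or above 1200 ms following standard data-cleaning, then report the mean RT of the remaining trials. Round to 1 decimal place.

494.5 ms

Excluded: 90, 1388, 1445
Retained (n=11): Σ = 5440
Mean = 5440/11 = 494.5455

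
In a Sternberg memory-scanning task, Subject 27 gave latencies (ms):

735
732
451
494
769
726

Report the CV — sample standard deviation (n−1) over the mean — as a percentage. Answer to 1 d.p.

21.5%

n = 6, Σ = 3907, M = 651.1667
Σ(x−M)² = 97814.833; s = √(97814.833/5) = 139.8677
CV = 139.8677 / 651.1667 = 0.21480 = 21.480%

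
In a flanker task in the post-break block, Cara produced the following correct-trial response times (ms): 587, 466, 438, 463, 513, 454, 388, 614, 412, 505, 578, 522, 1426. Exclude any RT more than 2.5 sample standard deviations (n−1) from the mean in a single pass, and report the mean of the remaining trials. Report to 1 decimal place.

495.0 ms

n = 13, ΣRT = 7366, M = 566.615
Σ(x−M)² = 855887.08; s = √(855887.08/12) = 267.065
Cutoffs: 566.615 ± 2.5·267.065 → [-101.0, 1234.3]
Outside: 1426 → excluded.
Retained (n=12): Σ = 5940, mean = 5940/12 = 495.000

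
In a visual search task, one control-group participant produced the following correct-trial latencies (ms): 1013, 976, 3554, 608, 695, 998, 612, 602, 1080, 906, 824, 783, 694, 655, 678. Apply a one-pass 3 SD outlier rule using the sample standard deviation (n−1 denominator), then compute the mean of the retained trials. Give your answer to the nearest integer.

795 ms

n = 15, ΣRT = 14678, M = 978.533
Σ(x−M)² = 7482035.73; s = √(7482035.73/14) = 731.048
Cutoffs: 978.533 ± 3·731.048 → [-1214.6, 3171.7]
Outside: 3554 → excluded.
Retained (n=14): Σ = 11124, mean = 11124/14 = 794.571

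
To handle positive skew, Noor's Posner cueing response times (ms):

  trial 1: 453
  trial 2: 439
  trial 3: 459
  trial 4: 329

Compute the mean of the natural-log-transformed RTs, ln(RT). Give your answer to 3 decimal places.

6.031

ln(RT): 6.1159, 6.0845, 6.1291, 5.7961
Σ ln(RT) = 24.1255
Mean = 24.1255/4 = 6.03137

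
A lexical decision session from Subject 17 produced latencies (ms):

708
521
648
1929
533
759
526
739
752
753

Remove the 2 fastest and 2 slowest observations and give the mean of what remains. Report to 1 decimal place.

688.8 ms

Sorted: 521, 526, 533, 648, 708, 739, 752, 753, 759, 1929
Drop lowest 2 (521, 526) and highest 2 (759, 1929)
Remaining (n=6): Σ = 4133, mean = 4133/6 = 688.833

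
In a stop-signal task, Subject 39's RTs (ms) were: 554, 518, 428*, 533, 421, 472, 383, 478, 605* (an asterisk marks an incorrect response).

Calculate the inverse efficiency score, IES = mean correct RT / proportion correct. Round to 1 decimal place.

617.0 ms

Correct trials (n=7): 554, 518, 533, 421, 472, 383, 478
Mean correct RT = 3359/7 = 479.8571 ms
Proportion correct = 7/9
IES = 479.8571 / (7/9) = 616.959 ms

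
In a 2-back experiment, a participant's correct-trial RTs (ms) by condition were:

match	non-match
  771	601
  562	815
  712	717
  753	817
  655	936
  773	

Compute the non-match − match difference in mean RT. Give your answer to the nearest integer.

M(match) = 4226/6 = 704.333
M(non-match) = 3886/5 = 777.200
Difference = 777.200 − 704.333 = 72.867 ms

73 ms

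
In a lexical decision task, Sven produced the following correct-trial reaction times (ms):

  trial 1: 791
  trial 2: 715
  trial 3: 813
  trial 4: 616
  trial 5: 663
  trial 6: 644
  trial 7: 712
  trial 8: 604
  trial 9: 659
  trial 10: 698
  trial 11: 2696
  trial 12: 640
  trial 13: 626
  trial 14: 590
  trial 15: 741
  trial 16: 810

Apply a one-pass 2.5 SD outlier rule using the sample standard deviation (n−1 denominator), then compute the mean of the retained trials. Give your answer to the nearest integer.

n = 16, ΣRT = 13018, M = 813.625
Σ(x−M)² = 3856283.75; s = √(3856283.75/15) = 507.036
Cutoffs: 813.625 ± 2.5·507.036 → [-454.0, 2081.2]
Outside: 2696 → excluded.
Retained (n=15): Σ = 10322, mean = 10322/15 = 688.133

688 ms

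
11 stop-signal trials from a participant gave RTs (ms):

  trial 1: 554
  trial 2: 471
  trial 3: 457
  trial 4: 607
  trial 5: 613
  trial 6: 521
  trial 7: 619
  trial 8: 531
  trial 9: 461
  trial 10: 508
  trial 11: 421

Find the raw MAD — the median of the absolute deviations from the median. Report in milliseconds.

Sorted: 421, 457, 461, 471, 508, 521, 531, 554, 607, 613, 619 → median = 521
|x − 521|: 33, 50, 64, 86, 92, 0, 98, 10, 60, 13, 100
Sorted deviations: 0, 10, 13, 33, 50, 60, 64, 86, 92, 98, 100 → MAD = 60

60 ms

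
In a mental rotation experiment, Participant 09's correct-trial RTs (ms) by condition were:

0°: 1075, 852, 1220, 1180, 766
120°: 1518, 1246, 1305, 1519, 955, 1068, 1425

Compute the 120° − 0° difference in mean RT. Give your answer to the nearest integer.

M(0°) = 5093/5 = 1018.600
M(120°) = 9036/7 = 1290.857
Difference = 1290.857 − 1018.600 = 272.257 ms

272 ms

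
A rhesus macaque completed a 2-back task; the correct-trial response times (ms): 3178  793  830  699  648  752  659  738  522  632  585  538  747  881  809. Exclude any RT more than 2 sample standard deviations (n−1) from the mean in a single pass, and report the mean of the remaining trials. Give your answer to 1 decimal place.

n = 15, ΣRT = 13011, M = 867.400
Σ(x−M)² = 5876853.60; s = √(5876853.60/14) = 647.901
Cutoffs: 867.400 ± 2·647.901 → [-428.4, 2163.2]
Outside: 3178 → excluded.
Retained (n=14): Σ = 9833, mean = 9833/14 = 702.357

702.4 ms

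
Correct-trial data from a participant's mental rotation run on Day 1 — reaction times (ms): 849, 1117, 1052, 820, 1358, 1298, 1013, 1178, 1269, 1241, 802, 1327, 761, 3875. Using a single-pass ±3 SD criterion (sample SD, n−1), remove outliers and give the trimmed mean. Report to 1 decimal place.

1083.5 ms

n = 14, ΣRT = 17960, M = 1282.857
Σ(x−M)² = 7799621.71; s = √(7799621.71/13) = 774.578
Cutoffs: 1282.857 ± 3·774.578 → [-1040.9, 3606.6]
Outside: 3875 → excluded.
Retained (n=13): Σ = 14085, mean = 14085/13 = 1083.462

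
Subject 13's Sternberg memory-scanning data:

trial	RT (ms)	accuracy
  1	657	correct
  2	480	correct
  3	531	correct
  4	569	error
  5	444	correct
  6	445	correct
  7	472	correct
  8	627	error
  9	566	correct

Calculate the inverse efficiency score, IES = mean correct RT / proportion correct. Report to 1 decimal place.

Correct trials (n=7): 657, 480, 531, 444, 445, 472, 566
Mean correct RT = 3595/7 = 513.5714 ms
Proportion correct = 7/9
IES = 513.5714 / (7/9) = 660.306 ms

660.3 ms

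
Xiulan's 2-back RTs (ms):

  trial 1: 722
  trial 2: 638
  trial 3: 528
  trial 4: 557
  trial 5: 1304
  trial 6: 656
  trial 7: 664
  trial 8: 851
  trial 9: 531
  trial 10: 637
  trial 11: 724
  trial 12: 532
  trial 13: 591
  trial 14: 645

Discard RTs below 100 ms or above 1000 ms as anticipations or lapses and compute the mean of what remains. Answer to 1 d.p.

636.6 ms

Excluded: 1304
Retained (n=13): Σ = 8276
Mean = 8276/13 = 636.6154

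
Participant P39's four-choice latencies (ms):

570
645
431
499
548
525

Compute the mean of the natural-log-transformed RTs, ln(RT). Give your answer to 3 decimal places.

6.277

ln(RT): 6.3456, 6.4693, 6.0661, 6.2126, 6.3063, 6.2634
Σ ln(RT) = 37.6633
Mean = 37.6633/6 = 6.27721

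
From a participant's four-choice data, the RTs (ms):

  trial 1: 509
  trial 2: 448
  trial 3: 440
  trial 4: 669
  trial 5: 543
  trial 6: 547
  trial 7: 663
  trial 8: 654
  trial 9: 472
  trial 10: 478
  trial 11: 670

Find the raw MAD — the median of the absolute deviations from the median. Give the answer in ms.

95 ms

Sorted: 440, 448, 472, 478, 509, 543, 547, 654, 663, 669, 670 → median = 543
|x − 543|: 34, 95, 103, 126, 0, 4, 120, 111, 71, 65, 127
Sorted deviations: 0, 4, 34, 65, 71, 95, 103, 111, 120, 126, 127 → MAD = 95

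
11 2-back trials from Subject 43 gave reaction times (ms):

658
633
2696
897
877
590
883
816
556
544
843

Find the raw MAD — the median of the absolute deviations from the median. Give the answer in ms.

158 ms

Sorted: 544, 556, 590, 633, 658, 816, 843, 877, 883, 897, 2696 → median = 816
|x − 816|: 158, 183, 1880, 81, 61, 226, 67, 0, 260, 272, 27
Sorted deviations: 0, 27, 61, 67, 81, 158, 183, 226, 260, 272, 1880 → MAD = 158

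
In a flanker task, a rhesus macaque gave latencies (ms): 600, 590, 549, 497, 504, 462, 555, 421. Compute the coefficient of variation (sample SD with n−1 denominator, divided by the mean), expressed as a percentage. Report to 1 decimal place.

n = 8, Σ = 4178, M = 522.2500
Σ(x−M)² = 27275.500; s = √(27275.500/7) = 62.4220
CV = 62.4220 / 522.2500 = 0.11953 = 11.953%

12.0%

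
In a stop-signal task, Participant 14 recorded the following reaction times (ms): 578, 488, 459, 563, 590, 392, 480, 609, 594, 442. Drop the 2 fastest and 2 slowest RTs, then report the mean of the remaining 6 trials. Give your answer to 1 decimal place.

Sorted: 392, 442, 459, 480, 488, 563, 578, 590, 594, 609
Drop lowest 2 (392, 442) and highest 2 (594, 609)
Remaining (n=6): Σ = 3158, mean = 3158/6 = 526.333

526.3 ms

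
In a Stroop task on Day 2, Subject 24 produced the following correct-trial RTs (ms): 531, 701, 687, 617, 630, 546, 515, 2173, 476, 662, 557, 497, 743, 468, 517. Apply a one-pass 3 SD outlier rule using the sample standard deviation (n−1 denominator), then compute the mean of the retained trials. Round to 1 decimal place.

581.9 ms

n = 15, ΣRT = 10320, M = 688.000
Σ(x−M)² = 2468470.00; s = √(2468470.00/14) = 419.904
Cutoffs: 688.000 ± 3·419.904 → [-571.7, 1947.7]
Outside: 2173 → excluded.
Retained (n=14): Σ = 8147, mean = 8147/14 = 581.929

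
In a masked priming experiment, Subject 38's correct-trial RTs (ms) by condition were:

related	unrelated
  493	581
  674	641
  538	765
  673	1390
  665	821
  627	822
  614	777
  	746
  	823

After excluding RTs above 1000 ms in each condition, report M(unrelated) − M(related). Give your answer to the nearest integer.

135 ms

unrelated: exclude 1390
M(related) = 4284/7 = 612.000
M(unrelated) = 5976/8 = 747.000
Difference = 747.000 − 612.000 = 135.000 ms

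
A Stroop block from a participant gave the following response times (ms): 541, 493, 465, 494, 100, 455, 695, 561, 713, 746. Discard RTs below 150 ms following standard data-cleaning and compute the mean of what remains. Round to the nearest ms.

Excluded: 100
Retained (n=9): Σ = 5163
Mean = 5163/9 = 573.6667

574 ms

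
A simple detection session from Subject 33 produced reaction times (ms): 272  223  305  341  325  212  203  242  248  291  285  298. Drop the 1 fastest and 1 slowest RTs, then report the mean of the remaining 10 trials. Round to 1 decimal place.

270.1 ms

Sorted: 203, 212, 223, 242, 248, 272, 285, 291, 298, 305, 325, 341
Drop lowest 1 (203) and highest 1 (341)
Remaining (n=10): Σ = 2701, mean = 2701/10 = 270.100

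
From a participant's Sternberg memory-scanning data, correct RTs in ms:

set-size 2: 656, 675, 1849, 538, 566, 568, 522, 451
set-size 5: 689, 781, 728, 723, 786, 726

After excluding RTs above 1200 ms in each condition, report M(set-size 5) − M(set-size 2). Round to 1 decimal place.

set-size 2: exclude 1849
M(set-size 2) = 3976/7 = 568.000
M(set-size 5) = 4433/6 = 738.833
Difference = 738.833 − 568.000 = 170.833 ms

170.8 ms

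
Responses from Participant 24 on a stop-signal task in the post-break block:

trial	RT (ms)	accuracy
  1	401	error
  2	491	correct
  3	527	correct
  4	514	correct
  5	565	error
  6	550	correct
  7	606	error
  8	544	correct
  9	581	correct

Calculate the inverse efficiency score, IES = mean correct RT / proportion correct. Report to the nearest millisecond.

802 ms

Correct trials (n=6): 491, 527, 514, 550, 544, 581
Mean correct RT = 3207/6 = 534.5000 ms
Proportion correct = 6/9
IES = 534.5000 / (6/9) = 801.750 ms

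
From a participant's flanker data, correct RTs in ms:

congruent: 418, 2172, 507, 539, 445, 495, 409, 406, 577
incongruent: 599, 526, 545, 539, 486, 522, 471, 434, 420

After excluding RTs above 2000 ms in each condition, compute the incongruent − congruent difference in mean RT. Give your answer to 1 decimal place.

congruent: exclude 2172
M(congruent) = 3796/8 = 474.500
M(incongruent) = 4542/9 = 504.667
Difference = 504.667 − 474.500 = 30.167 ms

30.2 ms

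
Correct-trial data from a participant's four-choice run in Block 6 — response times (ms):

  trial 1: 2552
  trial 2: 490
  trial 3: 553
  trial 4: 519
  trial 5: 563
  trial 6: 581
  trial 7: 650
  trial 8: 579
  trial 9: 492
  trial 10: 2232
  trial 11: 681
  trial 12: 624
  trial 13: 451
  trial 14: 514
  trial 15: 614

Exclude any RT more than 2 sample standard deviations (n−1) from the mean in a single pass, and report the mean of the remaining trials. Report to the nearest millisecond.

n = 15, ΣRT = 12095, M = 806.333
Σ(x−M)² = 5909261.33; s = √(5909261.33/14) = 649.685
Cutoffs: 806.333 ± 2·649.685 → [-493.0, 2105.7]
Outside: 2232, 2552 → excluded.
Retained (n=13): Σ = 7311, mean = 7311/13 = 562.385

562 ms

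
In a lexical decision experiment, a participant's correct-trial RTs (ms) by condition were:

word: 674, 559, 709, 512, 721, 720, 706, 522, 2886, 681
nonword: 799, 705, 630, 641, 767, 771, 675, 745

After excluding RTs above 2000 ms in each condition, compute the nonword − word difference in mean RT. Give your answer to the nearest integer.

word: exclude 2886
M(word) = 5804/9 = 644.889
M(nonword) = 5733/8 = 716.625
Difference = 716.625 − 644.889 = 71.736 ms

72 ms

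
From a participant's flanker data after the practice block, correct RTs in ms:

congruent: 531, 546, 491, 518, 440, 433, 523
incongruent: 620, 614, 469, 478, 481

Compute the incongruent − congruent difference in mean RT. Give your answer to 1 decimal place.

M(congruent) = 3482/7 = 497.429
M(incongruent) = 2662/5 = 532.400
Difference = 532.400 − 497.429 = 34.971 ms

35.0 ms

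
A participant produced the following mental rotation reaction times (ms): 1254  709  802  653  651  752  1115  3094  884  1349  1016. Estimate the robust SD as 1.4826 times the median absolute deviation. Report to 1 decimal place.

342.5 ms

Sorted: 651, 653, 709, 752, 802, 884, 1016, 1115, 1254, 1349, 3094 → median = 884
|x − 884| sorted: 0, 82, 132, 132, 175, 231, 231, 233, 370, 465, 2210 → MAD = 231
Robust SD ≈ 1.4826 × 231 = 342.481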